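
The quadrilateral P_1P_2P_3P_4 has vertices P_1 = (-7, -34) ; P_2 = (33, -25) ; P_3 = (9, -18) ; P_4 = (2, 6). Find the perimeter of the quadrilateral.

132

|P_1P_2| = √((40)² + (9)²) = √1681 = 41
|P_2P_3| = √((-24)² + (7)²) = √625 = 25
|P_3P_4| = √((-7)² + (24)²) = √625 = 25
|P_4P_1| = √((-9)² + (-40)²) = √1681 = 41
Perimeter = 41 + 25 + 25 + 41 = 132.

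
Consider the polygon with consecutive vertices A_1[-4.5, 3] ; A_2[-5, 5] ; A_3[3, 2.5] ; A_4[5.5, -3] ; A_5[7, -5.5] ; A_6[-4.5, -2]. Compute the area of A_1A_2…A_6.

Apply the surveyor's formula: 2A = Σ (x_i·y_{i+1} − x_{i+1}·y_i), indices taken mod 6.
A_1→A_2: (-4.5)(5) − (-5)(3) = -7.5
A_2→A_3: (-5)(2.5) − (3)(5) = -27.5
A_3→A_4: (3)(-3) − (5.5)(2.5) = -22.75
A_4→A_5: (5.5)(-5.5) − (7)(-3) = -9.25
A_5→A_6: (7)(-2) − (-4.5)(-5.5) = -38.75
A_6→A_1: (-4.5)(3) − (-4.5)(-2) = -22.5
Σ = -128.25
Area = |Σ|/2 = 64.125.

64.125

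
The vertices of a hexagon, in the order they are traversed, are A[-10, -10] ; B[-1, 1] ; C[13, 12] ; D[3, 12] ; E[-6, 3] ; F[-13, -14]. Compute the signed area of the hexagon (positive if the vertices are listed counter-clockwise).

A→B: (-10)(1) − (-1)(-10) = -20
B→C: (-1)(12) − (13)(1) = -25
C→D: (13)(12) − (3)(12) = 120
D→E: (3)(3) − (-6)(12) = 81
E→F: (-6)(-14) − (-13)(3) = 123
F→A: (-13)(-10) − (-10)(-14) = -10
Σ = 269
Signed area = Σ/2 = 134.5 (positive ⇒ counter-clockwise traversal).

134.5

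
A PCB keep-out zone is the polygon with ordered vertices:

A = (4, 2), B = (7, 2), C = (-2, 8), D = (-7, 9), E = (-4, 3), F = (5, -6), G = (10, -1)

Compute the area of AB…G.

Σ = (-6) + (60) + (38) + (15) + (9) + (55) + (24) = 195
Area = |Σ|/2 = 97.5.

97.5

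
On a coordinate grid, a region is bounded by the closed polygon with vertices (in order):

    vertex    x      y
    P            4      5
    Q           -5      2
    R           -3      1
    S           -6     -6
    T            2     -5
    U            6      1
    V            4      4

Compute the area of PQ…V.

Apply the shoelace (surveyor's) formula: 2A = Σ (x_i·y_{i+1} − x_{i+1}·y_i), indices taken mod 7.
Σ = (33) + (1) + (24) + (42) + (32) + (20) + (4) = 156
Area = |Σ|/2 = 78.

78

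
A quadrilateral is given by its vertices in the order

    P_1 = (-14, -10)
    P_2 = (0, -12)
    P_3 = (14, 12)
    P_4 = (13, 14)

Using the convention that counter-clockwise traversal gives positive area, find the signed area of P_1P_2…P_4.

221

P_1→P_2: (-14)(-12) − (0)(-10) = 168
P_2→P_3: (0)(12) − (14)(-12) = 168
P_3→P_4: (14)(14) − (13)(12) = 40
P_4→P_1: (13)(-10) − (-14)(14) = 66
Σ = 442
Signed area = Σ/2 = 221 (positive ⇒ counter-clockwise traversal).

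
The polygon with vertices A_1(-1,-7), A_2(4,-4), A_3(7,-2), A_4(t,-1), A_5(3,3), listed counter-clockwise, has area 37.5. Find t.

9

The doubled signed area Σ (x_i y_{i+1} − x_{i+1} y_i) is linear in t.
With t=0 it equals 30; the coefficient of t is 5 (from the two edges through A_4).
So 5·t + 30 = 2·37.5 = 75 ⇒ t = 9.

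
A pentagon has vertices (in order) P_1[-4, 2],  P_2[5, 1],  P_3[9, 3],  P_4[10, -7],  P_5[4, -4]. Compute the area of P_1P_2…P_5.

Apply the surveyor's formula: 2A = Σ (x_i·y_{i+1} − x_{i+1}·y_i), indices taken mod 5.
Cross-terms: -14, 6, -93, -12, -8  ⇒  Σ = -121
Area = |Σ|/2 = 60.5.

60.5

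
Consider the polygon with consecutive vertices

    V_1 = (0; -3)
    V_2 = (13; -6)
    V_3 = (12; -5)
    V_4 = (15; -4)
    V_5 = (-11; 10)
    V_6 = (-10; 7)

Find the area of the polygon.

116

Apply Gauss's area formula: 2A = Σ (x_i·y_{i+1} − x_{i+1}·y_i), indices taken mod 6.
Σ = (39) + (7) + (27) + (106) + (23) + (30) = 232
Area = |Σ|/2 = 116.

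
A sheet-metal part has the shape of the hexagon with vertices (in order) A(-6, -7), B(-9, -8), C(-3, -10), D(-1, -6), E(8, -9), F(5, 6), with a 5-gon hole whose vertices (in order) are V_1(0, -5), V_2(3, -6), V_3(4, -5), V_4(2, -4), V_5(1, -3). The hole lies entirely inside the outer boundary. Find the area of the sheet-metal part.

Outer boundary:
A→B: (-6)(-8) − (-9)(-7) = -15
B→C: (-9)(-10) − (-3)(-8) = 66
C→D: (-3)(-6) − (-1)(-10) = 8
D→E: (-1)(-9) − (8)(-6) = 57
E→F: (8)(6) − (5)(-9) = 93
F→A: (5)(-7) − (-6)(6) = 1
Σ = 210
Area = |Σ|/2 = 105.
Hole:
Cross-terms: 15, 9, -6, -2, -5  ⇒  Σ = 11
Area = |Σ|/2 = 5.5.
Net area = 105 − 5.5 = 99.5.

99.5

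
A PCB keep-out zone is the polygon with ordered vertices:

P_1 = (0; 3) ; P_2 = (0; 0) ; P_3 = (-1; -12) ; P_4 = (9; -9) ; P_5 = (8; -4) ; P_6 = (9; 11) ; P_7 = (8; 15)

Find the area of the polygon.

Σ = (0) + (0) + (117) + (36) + (124) + (47) + (24) = 348
Area = |Σ|/2 = 174.

174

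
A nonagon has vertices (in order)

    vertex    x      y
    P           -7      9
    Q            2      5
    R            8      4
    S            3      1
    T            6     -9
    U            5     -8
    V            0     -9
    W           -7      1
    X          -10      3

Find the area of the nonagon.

Apply the shoelace formula: 2A = Σ (x_i·y_{i+1} − x_{i+1}·y_i), indices taken mod 9.
Σ = (-53) + (-32) + (-4) + (-33) + (-3) + (-45) + (-63) + (-11) + (-69) = -313
Area = |Σ|/2 = 156.5.

156.5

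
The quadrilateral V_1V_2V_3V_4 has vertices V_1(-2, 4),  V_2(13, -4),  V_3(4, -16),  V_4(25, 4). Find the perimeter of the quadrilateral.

88

|V_1V_2| = √((15)² + (-8)²) = √289 = 17
|V_2V_3| = √((-9)² + (-12)²) = √225 = 15
|V_3V_4| = √((21)² + (20)²) = √841 = 29
|V_4V_1| = √((-27)² + (0)²) = √729 = 27
Perimeter = 17 + 15 + 29 + 27 = 88.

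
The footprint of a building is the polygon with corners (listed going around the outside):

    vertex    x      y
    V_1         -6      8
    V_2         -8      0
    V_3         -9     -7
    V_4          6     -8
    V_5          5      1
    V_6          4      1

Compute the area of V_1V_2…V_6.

Apply Gauss's area formula: 2A = Σ (x_i·y_{i+1} − x_{i+1}·y_i), indices taken mod 6.
Cross-terms: 64, 56, 114, 46, 1, 38  ⇒  Σ = 319
Area = |Σ|/2 = 159.5.

159.5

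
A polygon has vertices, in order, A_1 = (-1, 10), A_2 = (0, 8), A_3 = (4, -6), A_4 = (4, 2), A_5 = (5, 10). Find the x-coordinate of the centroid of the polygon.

323/123

Apply the shoelace (surveyor's) formula. First the cross-terms c_i = x_i·y_{i+1} − x_{i+1}·y_i:
  -8, -32, 32, 30, 60  ⇒  2A = 82, A = 41.
Then Σ (x_i + x_{i+1})·c_i = 646, so x̄ = 646 / (6·41) = 323/123.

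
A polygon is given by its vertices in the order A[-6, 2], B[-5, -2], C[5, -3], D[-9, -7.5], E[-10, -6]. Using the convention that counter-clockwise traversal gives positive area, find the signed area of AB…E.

-47.25

Apply the shoelace formula: 2A = Σ (x_i·y_{i+1} − x_{i+1}·y_i), indices taken mod 5.
A→B: (-6)(-2) − (-5)(2) = 22
B→C: (-5)(-3) − (5)(-2) = 25
C→D: (5)(-7.5) − (-9)(-3) = -64.5
D→E: (-9)(-6) − (-10)(-7.5) = -21
E→A: (-10)(2) − (-6)(-6) = -56
Σ = -94.5
Signed area = Σ/2 = -47.25 (negative ⇒ clockwise traversal).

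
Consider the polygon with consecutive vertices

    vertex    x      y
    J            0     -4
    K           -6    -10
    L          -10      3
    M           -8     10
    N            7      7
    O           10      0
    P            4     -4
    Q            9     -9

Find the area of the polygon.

J→K: (0)(-10) − (-6)(-4) = -24
K→L: (-6)(3) − (-10)(-10) = -118
L→M: (-10)(10) − (-8)(3) = -76
M→N: (-8)(7) − (7)(10) = -126
N→O: (7)(0) − (10)(7) = -70
O→P: (10)(-4) − (4)(0) = -40
P→Q: (4)(-9) − (9)(-4) = 0
Q→J: (9)(-4) − (0)(-9) = -36
Σ = -490
Area = |Σ|/2 = 245.

245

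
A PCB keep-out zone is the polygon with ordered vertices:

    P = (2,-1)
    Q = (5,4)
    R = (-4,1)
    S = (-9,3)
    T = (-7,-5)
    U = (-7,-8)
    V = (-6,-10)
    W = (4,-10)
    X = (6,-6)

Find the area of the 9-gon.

Apply Gauss's area formula: 2A = Σ (x_i·y_{i+1} − x_{i+1}·y_i), indices taken mod 9.
P→Q: (2)(4) − (5)(-1) = 13
Q→R: (5)(1) − (-4)(4) = 21
R→S: (-4)(3) − (-9)(1) = -3
S→T: (-9)(-5) − (-7)(3) = 66
T→U: (-7)(-8) − (-7)(-5) = 21
U→V: (-7)(-10) − (-6)(-8) = 22
V→W: (-6)(-10) − (4)(-10) = 100
W→X: (4)(-6) − (6)(-10) = 36
X→P: (6)(-1) − (2)(-6) = 6
Σ = 282
Area = |Σ|/2 = 141.

141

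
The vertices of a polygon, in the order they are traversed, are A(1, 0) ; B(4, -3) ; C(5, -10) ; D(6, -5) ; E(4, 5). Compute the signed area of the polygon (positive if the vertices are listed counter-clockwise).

Apply the shoelace formula: 2A = Σ (x_i·y_{i+1} − x_{i+1}·y_i), indices taken mod 5.
Σ = (-3) + (-25) + (35) + (50) + (-5) = 52
Signed area = Σ/2 = 26 (positive ⇒ counter-clockwise traversal).

26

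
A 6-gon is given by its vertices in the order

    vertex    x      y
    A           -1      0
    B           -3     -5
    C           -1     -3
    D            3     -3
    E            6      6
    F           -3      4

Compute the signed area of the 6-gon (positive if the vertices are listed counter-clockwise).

Cross-terms: 5, 4, 12, 36, 42, 4  ⇒  Σ = 103
Signed area = Σ/2 = 51.5 (positive ⇒ counter-clockwise traversal).

51.5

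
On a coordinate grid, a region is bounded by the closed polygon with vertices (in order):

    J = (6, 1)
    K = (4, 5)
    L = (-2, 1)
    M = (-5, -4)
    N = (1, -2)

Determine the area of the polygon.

40

Apply the surveyor's formula: 2A = Σ (x_i·y_{i+1} − x_{i+1}·y_i), indices taken mod 5.
Cross-terms: 26, 14, 13, 14, 13  ⇒  Σ = 80
Area = |Σ|/2 = 40.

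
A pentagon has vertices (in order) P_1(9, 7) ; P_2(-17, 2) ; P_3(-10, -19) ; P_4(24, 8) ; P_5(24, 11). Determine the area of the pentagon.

P_1→P_2: (9)(2) − (-17)(7) = 137
P_2→P_3: (-17)(-19) − (-10)(2) = 343
P_3→P_4: (-10)(8) − (24)(-19) = 376
P_4→P_5: (24)(11) − (24)(8) = 72
P_5→P_1: (24)(7) − (9)(11) = 69
Σ = 997
Area = |Σ|/2 = 498.5.

498.5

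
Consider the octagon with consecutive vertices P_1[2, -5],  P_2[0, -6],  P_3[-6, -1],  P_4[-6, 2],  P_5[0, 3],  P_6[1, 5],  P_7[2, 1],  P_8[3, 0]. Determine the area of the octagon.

57

Apply the shoelace (surveyor's) formula: 2A = Σ (x_i·y_{i+1} − x_{i+1}·y_i), indices taken mod 8.
P_1→P_2: (2)(-6) − (0)(-5) = -12
P_2→P_3: (0)(-1) − (-6)(-6) = -36
P_3→P_4: (-6)(2) − (-6)(-1) = -18
P_4→P_5: (-6)(3) − (0)(2) = -18
P_5→P_6: (0)(5) − (1)(3) = -3
P_6→P_7: (1)(1) − (2)(5) = -9
P_7→P_8: (2)(0) − (3)(1) = -3
P_8→P_1: (3)(-5) − (2)(0) = -15
Σ = -114
Area = |Σ|/2 = 57.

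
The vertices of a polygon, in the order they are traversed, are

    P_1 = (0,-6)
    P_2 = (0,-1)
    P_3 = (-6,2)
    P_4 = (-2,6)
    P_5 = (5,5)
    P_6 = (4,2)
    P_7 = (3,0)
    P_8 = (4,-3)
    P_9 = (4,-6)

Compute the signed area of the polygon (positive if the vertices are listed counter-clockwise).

-69.5

P_1→P_2: (0)(-1) − (0)(-6) = 0
P_2→P_3: (0)(2) − (-6)(-1) = -6
P_3→P_4: (-6)(6) − (-2)(2) = -32
P_4→P_5: (-2)(5) − (5)(6) = -40
P_5→P_6: (5)(2) − (4)(5) = -10
P_6→P_7: (4)(0) − (3)(2) = -6
P_7→P_8: (3)(-3) − (4)(0) = -9
P_8→P_9: (4)(-6) − (4)(-3) = -12
P_9→P_1: (4)(-6) − (0)(-6) = -24
Σ = -139
Signed area = Σ/2 = -69.5 (negative ⇒ clockwise traversal).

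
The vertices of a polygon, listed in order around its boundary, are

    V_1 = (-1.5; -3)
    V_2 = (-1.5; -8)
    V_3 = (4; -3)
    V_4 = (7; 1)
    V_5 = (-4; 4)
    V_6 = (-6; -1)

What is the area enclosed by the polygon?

72.75

Apply Gauss's area formula: 2A = Σ (x_i·y_{i+1} − x_{i+1}·y_i), indices taken mod 6.
V_1→V_2: (-1.5)(-8) − (-1.5)(-3) = 7.5
V_2→V_3: (-1.5)(-3) − (4)(-8) = 36.5
V_3→V_4: (4)(1) − (7)(-3) = 25
V_4→V_5: (7)(4) − (-4)(1) = 32
V_5→V_6: (-4)(-1) − (-6)(4) = 28
V_6→V_1: (-6)(-3) − (-1.5)(-1) = 16.5
Σ = 145.5
Area = |Σ|/2 = 72.75.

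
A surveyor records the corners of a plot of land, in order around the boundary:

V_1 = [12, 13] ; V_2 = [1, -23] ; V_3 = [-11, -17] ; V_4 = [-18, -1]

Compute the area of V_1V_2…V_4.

Apply the shoelace (surveyor's) formula: 2A = Σ (x_i·y_{i+1} − x_{i+1}·y_i), indices taken mod 4.
Σ = (-289) + (-270) + (-295) + (-222) = -1076
Area = |Σ|/2 = 538.

538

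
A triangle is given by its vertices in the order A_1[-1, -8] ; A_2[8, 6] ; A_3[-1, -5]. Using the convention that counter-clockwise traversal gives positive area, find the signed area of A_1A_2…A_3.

13.5

Apply the shoelace formula: 2A = Σ (x_i·y_{i+1} − x_{i+1}·y_i), indices taken mod 3.
Cross-terms: 58, -34, 3  ⇒  Σ = 27
Signed area = Σ/2 = 13.5 (positive ⇒ counter-clockwise traversal).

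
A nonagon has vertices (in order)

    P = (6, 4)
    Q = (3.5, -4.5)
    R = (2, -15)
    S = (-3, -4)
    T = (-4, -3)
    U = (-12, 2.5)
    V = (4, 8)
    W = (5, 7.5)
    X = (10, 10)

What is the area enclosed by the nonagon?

Σ = (-41) + (-43.5) + (-53) + (-7) + (-46) + (-106) + (-10) + (-25) + (-20) = -351.5
Area = |Σ|/2 = 175.75.

175.75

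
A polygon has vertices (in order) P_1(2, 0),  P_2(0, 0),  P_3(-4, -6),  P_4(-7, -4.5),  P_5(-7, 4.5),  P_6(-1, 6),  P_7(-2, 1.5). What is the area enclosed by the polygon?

P_1→P_2: (2)(0) − (0)(0) = 0
P_2→P_3: (0)(-6) − (-4)(0) = 0
P_3→P_4: (-4)(-4.5) − (-7)(-6) = -24
P_4→P_5: (-7)(4.5) − (-7)(-4.5) = -63
P_5→P_6: (-7)(6) − (-1)(4.5) = -37.5
P_6→P_7: (-1)(1.5) − (-2)(6) = 10.5
P_7→P_1: (-2)(0) − (2)(1.5) = -3
Σ = -117
Area = |Σ|/2 = 58.5.

58.5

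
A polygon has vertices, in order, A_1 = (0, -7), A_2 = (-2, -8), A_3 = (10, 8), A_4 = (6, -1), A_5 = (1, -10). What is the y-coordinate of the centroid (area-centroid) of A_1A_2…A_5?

Apply the shoelace (surveyor's) formula. First the cross-terms c_i = x_i·y_{i+1} − x_{i+1}·y_i:
  -14, 64, -58, -59, -7  ⇒  2A = -74, A = -37.
Then Σ (y_i + y_{i+1})·c_i = 572, so ȳ = 572 / (6·(-37)) = -286/111.

-286/111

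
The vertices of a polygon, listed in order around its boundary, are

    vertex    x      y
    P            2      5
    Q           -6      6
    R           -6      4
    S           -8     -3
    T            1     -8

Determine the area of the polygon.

96

Apply Gauss's area formula: 2A = Σ (x_i·y_{i+1} − x_{i+1}·y_i), indices taken mod 5.
Cross-terms: 42, 12, 50, 67, 21  ⇒  Σ = 192
Area = |Σ|/2 = 96.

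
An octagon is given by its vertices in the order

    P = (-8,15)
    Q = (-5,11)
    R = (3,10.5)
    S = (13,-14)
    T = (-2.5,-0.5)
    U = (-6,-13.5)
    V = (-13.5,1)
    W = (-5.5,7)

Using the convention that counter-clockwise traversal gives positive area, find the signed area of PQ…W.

Cross-terms: -13, -85.5, -178.5, -41.5, 30.75, -188.25, -89, -26.5  ⇒  Σ = -591.5
Signed area = Σ/2 = -295.75 (negative ⇒ clockwise traversal).

-295.75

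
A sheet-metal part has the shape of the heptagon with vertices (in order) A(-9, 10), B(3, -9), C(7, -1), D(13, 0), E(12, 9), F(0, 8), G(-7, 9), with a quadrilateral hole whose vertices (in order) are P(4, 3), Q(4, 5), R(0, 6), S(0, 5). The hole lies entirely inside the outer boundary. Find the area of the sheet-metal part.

196

Outer boundary:
Σ = (51) + (60) + (13) + (117) + (96) + (56) + (11) = 404
Area = |Σ|/2 = 202.
Hole:
P→Q: (4)(5) − (4)(3) = 8
Q→R: (4)(6) − (0)(5) = 24
R→S: (0)(5) − (0)(6) = 0
S→P: (0)(3) − (4)(5) = -20
Σ = 12
Area = |Σ|/2 = 6.
Net area = 202 − 6 = 196.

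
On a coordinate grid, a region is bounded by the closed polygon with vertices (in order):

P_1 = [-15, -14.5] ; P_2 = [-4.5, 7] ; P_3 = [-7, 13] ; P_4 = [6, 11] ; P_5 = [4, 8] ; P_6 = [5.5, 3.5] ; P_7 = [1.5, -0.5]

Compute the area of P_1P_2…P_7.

Apply Gauss's area formula: 2A = Σ (x_i·y_{i+1} − x_{i+1}·y_i), indices taken mod 7.
Cross-terms: -170.25, -9.5, -155, 4, -30, -8, -29.25  ⇒  Σ = -398
Area = |Σ|/2 = 199.

199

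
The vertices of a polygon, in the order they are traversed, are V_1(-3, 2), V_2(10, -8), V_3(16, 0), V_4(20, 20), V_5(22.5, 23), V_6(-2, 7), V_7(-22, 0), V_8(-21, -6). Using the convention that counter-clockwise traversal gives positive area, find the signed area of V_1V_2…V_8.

Σ = (4) + (128) + (320) + (10) + (203.5) + (154) + (132) + (-60) = 891.5
Signed area = Σ/2 = 445.75 (positive ⇒ counter-clockwise traversal).

445.75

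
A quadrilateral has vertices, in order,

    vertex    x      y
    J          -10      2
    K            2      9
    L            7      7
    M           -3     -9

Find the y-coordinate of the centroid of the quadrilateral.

Apply Gauss's area formula. First the cross-terms c_i = x_i·y_{i+1} − x_{i+1}·y_i:
  -94, -49, -42, -96  ⇒  2A = -281, A = -140.5.
Then Σ (y_i + y_{i+1})·c_i = -1062, so ȳ = -1062 / (6·(-140.5)) = 354/281.

354/281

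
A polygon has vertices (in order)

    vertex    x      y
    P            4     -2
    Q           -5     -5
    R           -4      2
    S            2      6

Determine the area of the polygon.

Σ = (-30) + (-30) + (-28) + (-28) = -116
Area = |Σ|/2 = 58.

58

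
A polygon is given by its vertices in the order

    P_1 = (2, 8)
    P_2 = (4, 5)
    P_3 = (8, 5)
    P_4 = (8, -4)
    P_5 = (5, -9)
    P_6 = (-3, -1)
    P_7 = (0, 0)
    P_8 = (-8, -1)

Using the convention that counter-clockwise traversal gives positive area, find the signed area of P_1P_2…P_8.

Apply the shoelace formula: 2A = Σ (x_i·y_{i+1} − x_{i+1}·y_i), indices taken mod 8.
Σ = (-22) + (-20) + (-72) + (-52) + (-32) + (0) + (0) + (-62) = -260
Signed area = Σ/2 = -130 (negative ⇒ clockwise traversal).

-130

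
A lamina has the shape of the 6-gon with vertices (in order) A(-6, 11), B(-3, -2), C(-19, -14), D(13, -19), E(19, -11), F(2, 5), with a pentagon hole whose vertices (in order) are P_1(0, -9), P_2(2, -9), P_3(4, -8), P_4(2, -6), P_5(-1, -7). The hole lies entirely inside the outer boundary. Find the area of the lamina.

Outer boundary:
Apply the shoelace formula: 2A = Σ (x_i·y_{i+1} − x_{i+1}·y_i), indices taken mod 6.
Cross-terms: 45, 4, 543, 218, 117, 52  ⇒  Σ = 979
Area = |Σ|/2 = 489.5.
Hole:
Apply the shoelace formula: 2A = Σ (x_i·y_{i+1} − x_{i+1}·y_i), indices taken mod 5.
P_1→P_2: (0)(-9) − (2)(-9) = 18
P_2→P_3: (2)(-8) − (4)(-9) = 20
P_3→P_4: (4)(-6) − (2)(-8) = -8
P_4→P_5: (2)(-7) − (-1)(-6) = -20
P_5→P_1: (-1)(-9) − (0)(-7) = 9
Σ = 19
Area = |Σ|/2 = 9.5.
Net area = 489.5 − 9.5 = 480.

480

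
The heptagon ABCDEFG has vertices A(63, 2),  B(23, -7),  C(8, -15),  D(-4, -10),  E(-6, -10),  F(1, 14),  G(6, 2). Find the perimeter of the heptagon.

|AB| = √((-40)² + (-9)²) = √1681 = 41
|BC| = √((-15)² + (-8)²) = √289 = 17
|CD| = √((-12)² + (5)²) = √169 = 13
|DE| = √((-2)² + (0)²) = √4 = 2
|EF| = √((7)² + (24)²) = √625 = 25
|FG| = √((5)² + (-12)²) = √169 = 13
|GA| = √((57)² + (0)²) = √3249 = 57
Perimeter = 41 + 17 + 13 + 2 + 25 + 13 + 57 = 168.

168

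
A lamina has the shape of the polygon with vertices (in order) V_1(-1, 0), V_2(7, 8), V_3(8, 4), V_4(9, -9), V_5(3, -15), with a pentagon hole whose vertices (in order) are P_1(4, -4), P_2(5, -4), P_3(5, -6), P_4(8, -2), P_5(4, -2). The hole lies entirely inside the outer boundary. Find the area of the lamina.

Outer boundary:
Cross-terms: -8, -36, -108, -108, -15  ⇒  Σ = -275
Area = |Σ|/2 = 137.5.
Hole:
P_1→P_2: (4)(-4) − (5)(-4) = 4
P_2→P_3: (5)(-6) − (5)(-4) = -10
P_3→P_4: (5)(-2) − (8)(-6) = 38
P_4→P_5: (8)(-2) − (4)(-2) = -8
P_5→P_1: (4)(-4) − (4)(-2) = -8
Σ = 16
Area = |Σ|/2 = 8.
Net area = 137.5 − 8 = 129.5.

129.5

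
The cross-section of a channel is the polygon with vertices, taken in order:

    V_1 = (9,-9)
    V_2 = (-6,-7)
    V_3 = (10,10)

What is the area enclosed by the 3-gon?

Σ = (-117) + (10) + (-180) = -287
Area = |Σ|/2 = 143.5.

143.5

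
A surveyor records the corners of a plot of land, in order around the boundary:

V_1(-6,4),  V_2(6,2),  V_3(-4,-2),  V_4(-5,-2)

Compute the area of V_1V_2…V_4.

Apply the shoelace (surveyor's) formula: 2A = Σ (x_i·y_{i+1} − x_{i+1}·y_i), indices taken mod 4.
Cross-terms: -36, -4, -2, -32  ⇒  Σ = -74
Area = |Σ|/2 = 37.

37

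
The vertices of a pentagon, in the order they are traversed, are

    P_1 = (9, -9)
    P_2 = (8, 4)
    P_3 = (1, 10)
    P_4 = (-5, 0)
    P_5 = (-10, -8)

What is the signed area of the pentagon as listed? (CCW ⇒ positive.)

218

Σ = (108) + (76) + (50) + (40) + (162) = 436
Signed area = Σ/2 = 218 (positive ⇒ counter-clockwise traversal).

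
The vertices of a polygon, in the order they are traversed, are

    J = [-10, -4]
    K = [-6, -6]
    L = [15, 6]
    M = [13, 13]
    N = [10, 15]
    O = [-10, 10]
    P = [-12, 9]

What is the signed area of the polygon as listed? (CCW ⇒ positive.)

Apply the shoelace (surveyor's) formula: 2A = Σ (x_i·y_{i+1} − x_{i+1}·y_i), indices taken mod 7.
Σ = (36) + (54) + (117) + (65) + (250) + (30) + (138) = 690
Signed area = Σ/2 = 345 (positive ⇒ counter-clockwise traversal).

345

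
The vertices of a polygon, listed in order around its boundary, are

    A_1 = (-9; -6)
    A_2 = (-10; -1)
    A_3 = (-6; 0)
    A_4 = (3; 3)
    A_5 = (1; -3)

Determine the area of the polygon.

Cross-terms: -51, -6, -18, -12, -33  ⇒  Σ = -120
Area = |Σ|/2 = 60.

60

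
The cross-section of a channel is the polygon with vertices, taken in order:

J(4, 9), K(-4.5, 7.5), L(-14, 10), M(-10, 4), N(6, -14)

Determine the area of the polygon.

Σ = (70.5) + (60) + (44) + (116) + (110) = 400.5
Area = |Σ|/2 = 200.25.

200.25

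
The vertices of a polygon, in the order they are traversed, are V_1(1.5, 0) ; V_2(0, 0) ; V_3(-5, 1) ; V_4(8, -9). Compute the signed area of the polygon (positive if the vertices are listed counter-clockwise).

Σ = (0) + (0) + (37) + (13.5) = 50.5
Signed area = Σ/2 = 25.25 (positive ⇒ counter-clockwise traversal).

25.25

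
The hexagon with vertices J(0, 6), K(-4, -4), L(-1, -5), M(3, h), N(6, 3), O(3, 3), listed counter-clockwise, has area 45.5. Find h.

The doubled signed area Σ (x_i y_{i+1} − x_{i+1} y_i) is linear in h.
With h=0 it equals 91; the coefficient of h is -7 (from the two edges through M).
So -7·h + 91 = 2·45.5 = 91 ⇒ h = 0.

0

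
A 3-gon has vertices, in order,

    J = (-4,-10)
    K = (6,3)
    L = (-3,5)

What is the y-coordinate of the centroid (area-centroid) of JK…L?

Apply Gauss's area formula. First the cross-terms c_i = x_i·y_{i+1} − x_{i+1}·y_i:
  48, 39, 50  ⇒  2A = 137, A = 68.5.
Then Σ (y_i + y_{i+1})·c_i = -274, so ȳ = -274 / (6·68.5) = -2/3.

-2/3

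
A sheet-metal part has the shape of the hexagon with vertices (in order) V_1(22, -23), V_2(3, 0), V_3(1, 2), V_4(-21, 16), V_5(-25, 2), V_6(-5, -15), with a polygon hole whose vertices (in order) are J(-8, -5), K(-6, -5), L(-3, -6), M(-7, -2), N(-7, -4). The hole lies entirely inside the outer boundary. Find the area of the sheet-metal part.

Outer boundary:
Apply the shoelace formula: 2A = Σ (x_i·y_{i+1} − x_{i+1}·y_i), indices taken mod 6.
V_1→V_2: (22)(0) − (3)(-23) = 69
V_2→V_3: (3)(2) − (1)(0) = 6
V_3→V_4: (1)(16) − (-21)(2) = 58
V_4→V_5: (-21)(2) − (-25)(16) = 358
V_5→V_6: (-25)(-15) − (-5)(2) = 385
V_6→V_1: (-5)(-23) − (22)(-15) = 445
Σ = 1321
Area = |Σ|/2 = 660.5.
Hole:
J→K: (-8)(-5) − (-6)(-5) = 10
K→L: (-6)(-6) − (-3)(-5) = 21
L→M: (-3)(-2) − (-7)(-6) = -36
M→N: (-7)(-4) − (-7)(-2) = 14
N→J: (-7)(-5) − (-8)(-4) = 3
Σ = 12
Area = |Σ|/2 = 6.
Net area = 660.5 − 6 = 654.5.

654.5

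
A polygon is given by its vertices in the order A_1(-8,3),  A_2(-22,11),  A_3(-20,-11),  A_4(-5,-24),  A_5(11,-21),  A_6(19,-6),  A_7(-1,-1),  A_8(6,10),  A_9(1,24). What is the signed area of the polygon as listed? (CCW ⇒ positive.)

933.5

Σ = (-22) + (462) + (425) + (369) + (333) + (-25) + (-4) + (134) + (195) = 1867
Signed area = Σ/2 = 933.5 (positive ⇒ counter-clockwise traversal).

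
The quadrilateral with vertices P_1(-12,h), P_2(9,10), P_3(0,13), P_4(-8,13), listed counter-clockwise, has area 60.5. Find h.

The doubled signed area Σ (x_i y_{i+1} − x_{i+1} y_i) is linear in h.
With h=0 it equals 257; the coefficient of h is -17 (from the two edges through P_1).
So -17·h + 257 = 2·60.5 = 121 ⇒ h = 8.

8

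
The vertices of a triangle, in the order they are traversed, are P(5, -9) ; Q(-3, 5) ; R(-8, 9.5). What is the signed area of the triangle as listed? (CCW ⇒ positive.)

17

Apply the shoelace formula: 2A = Σ (x_i·y_{i+1} − x_{i+1}·y_i), indices taken mod 3.
Σ = (-2) + (11.5) + (24.5) = 34
Signed area = Σ/2 = 17 (positive ⇒ counter-clockwise traversal).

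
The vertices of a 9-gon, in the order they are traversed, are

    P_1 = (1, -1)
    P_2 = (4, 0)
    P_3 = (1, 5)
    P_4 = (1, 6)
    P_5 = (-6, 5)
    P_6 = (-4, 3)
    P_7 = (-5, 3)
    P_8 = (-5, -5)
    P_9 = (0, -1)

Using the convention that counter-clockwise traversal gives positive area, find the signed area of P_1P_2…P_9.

Cross-terms: 4, 20, 1, 41, 2, 3, 40, 5, 1  ⇒  Σ = 117
Signed area = Σ/2 = 58.5 (positive ⇒ counter-clockwise traversal).

58.5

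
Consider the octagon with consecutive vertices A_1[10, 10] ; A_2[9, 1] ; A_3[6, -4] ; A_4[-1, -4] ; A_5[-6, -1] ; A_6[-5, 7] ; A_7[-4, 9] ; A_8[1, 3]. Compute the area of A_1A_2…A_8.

A_1→A_2: (10)(1) − (9)(10) = -80
A_2→A_3: (9)(-4) − (6)(1) = -42
A_3→A_4: (6)(-4) − (-1)(-4) = -28
A_4→A_5: (-1)(-1) − (-6)(-4) = -23
A_5→A_6: (-6)(7) − (-5)(-1) = -47
A_6→A_7: (-5)(9) − (-4)(7) = -17
A_7→A_8: (-4)(3) − (1)(9) = -21
A_8→A_1: (1)(10) − (10)(3) = -20
Σ = -278
Area = |Σ|/2 = 139.

139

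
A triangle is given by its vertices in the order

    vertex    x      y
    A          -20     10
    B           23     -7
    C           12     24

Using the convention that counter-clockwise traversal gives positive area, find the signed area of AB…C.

Apply the shoelace (surveyor's) formula: 2A = Σ (x_i·y_{i+1} − x_{i+1}·y_i), indices taken mod 3.
Cross-terms: -90, 636, 600  ⇒  Σ = 1146
Signed area = Σ/2 = 573 (positive ⇒ counter-clockwise traversal).

573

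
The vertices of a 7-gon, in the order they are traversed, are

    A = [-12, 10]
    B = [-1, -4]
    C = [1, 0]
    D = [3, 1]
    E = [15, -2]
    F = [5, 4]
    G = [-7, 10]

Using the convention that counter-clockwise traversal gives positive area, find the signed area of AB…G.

120

Cross-terms: 58, 4, 1, -21, 70, 78, 50  ⇒  Σ = 240
Signed area = Σ/2 = 120 (positive ⇒ counter-clockwise traversal).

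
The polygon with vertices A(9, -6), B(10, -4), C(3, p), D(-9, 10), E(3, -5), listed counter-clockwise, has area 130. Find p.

The doubled signed area Σ (x_i y_{i+1} − x_{i+1} y_i) is linear in p.
With p=0 it equals 108; the coefficient of p is 19 (from the two edges through C).
So 19·p + 108 = 2·130 = 260 ⇒ p = 8.

8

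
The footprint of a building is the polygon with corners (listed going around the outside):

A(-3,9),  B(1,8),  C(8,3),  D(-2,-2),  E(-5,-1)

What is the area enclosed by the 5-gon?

Apply the surveyor's formula: 2A = Σ (x_i·y_{i+1} − x_{i+1}·y_i), indices taken mod 5.
Σ = (-33) + (-61) + (-10) + (-8) + (-48) = -160
Area = |Σ|/2 = 80.

80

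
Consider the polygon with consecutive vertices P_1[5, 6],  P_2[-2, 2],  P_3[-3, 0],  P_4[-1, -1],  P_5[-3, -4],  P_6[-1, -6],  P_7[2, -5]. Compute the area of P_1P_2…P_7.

50

Σ = (22) + (6) + (3) + (1) + (14) + (17) + (37) = 100
Area = |Σ|/2 = 50.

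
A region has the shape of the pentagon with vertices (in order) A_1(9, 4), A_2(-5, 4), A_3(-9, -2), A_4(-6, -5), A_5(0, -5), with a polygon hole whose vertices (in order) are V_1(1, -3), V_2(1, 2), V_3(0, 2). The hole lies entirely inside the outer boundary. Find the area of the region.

Outer boundary:
Apply the surveyor's formula: 2A = Σ (x_i·y_{i+1} − x_{i+1}·y_i), indices taken mod 5.
A_1→A_2: (9)(4) − (-5)(4) = 56
A_2→A_3: (-5)(-2) − (-9)(4) = 46
A_3→A_4: (-9)(-5) − (-6)(-2) = 33
A_4→A_5: (-6)(-5) − (0)(-5) = 30
A_5→A_1: (0)(4) − (9)(-5) = 45
Σ = 210
Area = |Σ|/2 = 105.
Hole:
Apply the shoelace formula: 2A = Σ (x_i·y_{i+1} − x_{i+1}·y_i), indices taken mod 3.
Σ = (5) + (2) + (-2) = 5
Area = |Σ|/2 = 2.5.
Net area = 105 − 2.5 = 102.5.

102.5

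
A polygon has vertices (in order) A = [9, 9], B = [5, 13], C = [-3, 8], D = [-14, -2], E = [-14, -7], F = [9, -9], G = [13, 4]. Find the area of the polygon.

Apply the shoelace (surveyor's) formula: 2A = Σ (x_i·y_{i+1} − x_{i+1}·y_i), indices taken mod 7.
Cross-terms: 72, 79, 118, 70, 189, 153, 81  ⇒  Σ = 762
Area = |Σ|/2 = 381.

381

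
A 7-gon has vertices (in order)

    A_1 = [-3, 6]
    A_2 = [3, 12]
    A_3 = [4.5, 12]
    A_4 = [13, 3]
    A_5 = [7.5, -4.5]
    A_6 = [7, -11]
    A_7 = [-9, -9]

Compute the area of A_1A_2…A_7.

Σ = (-54) + (-18) + (-142.5) + (-81) + (-51) + (-162) + (-81) = -589.5
Area = |Σ|/2 = 294.75.

294.75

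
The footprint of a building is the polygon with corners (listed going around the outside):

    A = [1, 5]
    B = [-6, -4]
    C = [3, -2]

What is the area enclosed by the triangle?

A→B: (1)(-4) − (-6)(5) = 26
B→C: (-6)(-2) − (3)(-4) = 24
C→A: (3)(5) − (1)(-2) = 17
Σ = 67
Area = |Σ|/2 = 33.5.

33.5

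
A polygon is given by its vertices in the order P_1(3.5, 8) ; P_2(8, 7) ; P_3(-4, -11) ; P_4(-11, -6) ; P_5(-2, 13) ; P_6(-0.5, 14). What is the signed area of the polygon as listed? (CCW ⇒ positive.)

-213

Σ = (-39.5) + (-60) + (-97) + (-155) + (-21.5) + (-53) = -426
Signed area = Σ/2 = -213 (negative ⇒ clockwise traversal).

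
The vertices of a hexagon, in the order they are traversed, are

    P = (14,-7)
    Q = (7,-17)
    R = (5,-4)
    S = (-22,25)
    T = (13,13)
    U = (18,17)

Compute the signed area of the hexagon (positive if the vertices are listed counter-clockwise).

-541.5

P→Q: (14)(-17) − (7)(-7) = -189
Q→R: (7)(-4) − (5)(-17) = 57
R→S: (5)(25) − (-22)(-4) = 37
S→T: (-22)(13) − (13)(25) = -611
T→U: (13)(17) − (18)(13) = -13
U→P: (18)(-7) − (14)(17) = -364
Σ = -1083
Signed area = Σ/2 = -541.5 (negative ⇒ clockwise traversal).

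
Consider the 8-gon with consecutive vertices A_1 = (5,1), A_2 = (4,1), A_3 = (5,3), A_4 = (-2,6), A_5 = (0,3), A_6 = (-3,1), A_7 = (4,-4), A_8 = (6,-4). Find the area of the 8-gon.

44.5

Apply the shoelace (surveyor's) formula: 2A = Σ (x_i·y_{i+1} − x_{i+1}·y_i), indices taken mod 8.
Σ = (1) + (7) + (36) + (-6) + (9) + (8) + (8) + (26) = 89
Area = |Σ|/2 = 44.5.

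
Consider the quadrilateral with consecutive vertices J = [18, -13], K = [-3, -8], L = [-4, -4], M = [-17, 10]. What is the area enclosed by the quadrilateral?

Apply the shoelace (surveyor's) formula: 2A = Σ (x_i·y_{i+1} − x_{i+1}·y_i), indices taken mod 4.
J→K: (18)(-8) − (-3)(-13) = -183
K→L: (-3)(-4) − (-4)(-8) = -20
L→M: (-4)(10) − (-17)(-4) = -108
M→J: (-17)(-13) − (18)(10) = 41
Σ = -270
Area = |Σ|/2 = 135.

135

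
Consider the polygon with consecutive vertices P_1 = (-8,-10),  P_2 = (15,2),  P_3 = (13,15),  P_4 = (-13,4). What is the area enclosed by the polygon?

371

Σ = (134) + (199) + (247) + (162) = 742
Area = |Σ|/2 = 371.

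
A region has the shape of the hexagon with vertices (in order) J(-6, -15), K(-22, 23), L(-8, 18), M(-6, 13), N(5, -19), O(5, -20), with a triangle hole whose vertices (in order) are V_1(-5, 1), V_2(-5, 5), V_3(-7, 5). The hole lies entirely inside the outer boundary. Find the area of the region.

Outer boundary:
Apply the shoelace formula: 2A = Σ (x_i·y_{i+1} − x_{i+1}·y_i), indices taken mod 6.
Σ = (-468) + (-212) + (4) + (49) + (-5) + (-195) = -827
Area = |Σ|/2 = 413.5.
Hole:
Cross-terms: -20, 10, 18  ⇒  Σ = 8
Area = |Σ|/2 = 4.
Net area = 413.5 − 4 = 409.5.

409.5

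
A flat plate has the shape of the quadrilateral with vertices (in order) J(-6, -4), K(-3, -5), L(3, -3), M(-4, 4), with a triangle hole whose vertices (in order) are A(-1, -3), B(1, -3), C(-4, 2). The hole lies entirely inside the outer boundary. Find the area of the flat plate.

Outer boundary:
Apply the shoelace (surveyor's) formula: 2A = Σ (x_i·y_{i+1} − x_{i+1}·y_i), indices taken mod 4.
J→K: (-6)(-5) − (-3)(-4) = 18
K→L: (-3)(-3) − (3)(-5) = 24
L→M: (3)(4) − (-4)(-3) = 0
M→J: (-4)(-4) − (-6)(4) = 40
Σ = 82
Area = |Σ|/2 = 41.
Hole:
Apply the surveyor's formula: 2A = Σ (x_i·y_{i+1} − x_{i+1}·y_i), indices taken mod 3.
Cross-terms: 6, -10, 14  ⇒  Σ = 10
Area = |Σ|/2 = 5.
Net area = 41 − 5 = 36.

36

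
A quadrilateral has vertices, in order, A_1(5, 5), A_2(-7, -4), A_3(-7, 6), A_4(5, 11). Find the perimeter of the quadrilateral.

44

|A_1A_2| = √((-12)² + (-9)²) = √225 = 15
|A_2A_3| = √((0)² + (10)²) = √100 = 10
|A_3A_4| = √((12)² + (5)²) = √169 = 13
|A_4A_1| = √((0)² + (-6)²) = √36 = 6
Perimeter = 15 + 10 + 13 + 6 = 44.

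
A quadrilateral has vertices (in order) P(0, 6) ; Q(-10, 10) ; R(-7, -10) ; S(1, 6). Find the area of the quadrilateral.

102

Σ = (60) + (170) + (-32) + (6) = 204
Area = |Σ|/2 = 102.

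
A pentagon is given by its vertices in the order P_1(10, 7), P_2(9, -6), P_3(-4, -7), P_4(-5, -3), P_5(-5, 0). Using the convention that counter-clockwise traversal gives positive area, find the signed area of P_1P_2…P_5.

-141.5

Apply the shoelace formula: 2A = Σ (x_i·y_{i+1} − x_{i+1}·y_i), indices taken mod 5.
Σ = (-123) + (-87) + (-23) + (-15) + (-35) = -283
Signed area = Σ/2 = -141.5 (negative ⇒ clockwise traversal).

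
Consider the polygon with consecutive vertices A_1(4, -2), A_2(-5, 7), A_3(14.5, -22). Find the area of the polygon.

A_1→A_2: (4)(7) − (-5)(-2) = 18
A_2→A_3: (-5)(-22) − (14.5)(7) = 8.5
A_3→A_1: (14.5)(-2) − (4)(-22) = 59
Σ = 85.5
Area = |Σ|/2 = 42.75.

42.75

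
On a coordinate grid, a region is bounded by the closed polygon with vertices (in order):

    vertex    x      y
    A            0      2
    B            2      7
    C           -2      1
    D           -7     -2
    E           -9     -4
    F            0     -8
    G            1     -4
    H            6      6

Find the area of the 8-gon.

Apply the shoelace (surveyor's) formula: 2A = Σ (x_i·y_{i+1} − x_{i+1}·y_i), indices taken mod 8.
Σ = (-4) + (16) + (11) + (10) + (72) + (8) + (30) + (12) = 155
Area = |Σ|/2 = 77.5.

77.5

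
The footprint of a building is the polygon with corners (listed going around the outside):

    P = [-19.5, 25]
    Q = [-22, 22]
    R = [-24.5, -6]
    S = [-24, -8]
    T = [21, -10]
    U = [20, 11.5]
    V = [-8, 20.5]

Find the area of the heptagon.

Σ = (121) + (671) + (52) + (408) + (441.5) + (502) + (199.75) = 2395.25
Area = |Σ|/2 = 1197.625.

1197.625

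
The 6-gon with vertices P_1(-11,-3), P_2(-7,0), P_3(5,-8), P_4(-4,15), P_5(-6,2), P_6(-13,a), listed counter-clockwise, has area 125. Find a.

The doubled signed area Σ (x_i y_{i+1} − x_{i+1} y_i) is linear in a.
With a=0 it equals 225; the coefficient of a is 5 (from the two edges through P_6).
So 5·a + 225 = 2·125 = 250 ⇒ a = 5.

5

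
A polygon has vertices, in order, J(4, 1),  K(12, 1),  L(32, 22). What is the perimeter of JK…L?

|JK| = √((8)² + (0)²) = √64 = 8
|KL| = √((20)² + (21)²) = √841 = 29
|LJ| = √((-28)² + (-21)²) = √1225 = 35
Perimeter = 8 + 29 + 35 = 72.

72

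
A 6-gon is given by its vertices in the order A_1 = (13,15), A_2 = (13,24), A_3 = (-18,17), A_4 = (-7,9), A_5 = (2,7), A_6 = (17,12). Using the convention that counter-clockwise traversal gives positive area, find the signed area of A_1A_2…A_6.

Apply Gauss's area formula: 2A = Σ (x_i·y_{i+1} − x_{i+1}·y_i), indices taken mod 6.
Cross-terms: 117, 653, -43, -67, -95, 99  ⇒  Σ = 664
Signed area = Σ/2 = 332 (positive ⇒ counter-clockwise traversal).

332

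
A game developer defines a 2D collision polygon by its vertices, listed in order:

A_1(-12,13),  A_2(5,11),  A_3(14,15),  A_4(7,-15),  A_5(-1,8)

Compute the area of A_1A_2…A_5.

Cross-terms: -197, -79, -315, 41, 83  ⇒  Σ = -467
Area = |Σ|/2 = 233.5.

233.5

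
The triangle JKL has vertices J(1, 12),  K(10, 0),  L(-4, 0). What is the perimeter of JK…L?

|JK| = √((9)² + (-12)²) = √225 = 15
|KL| = √((-14)² + (0)²) = √196 = 14
|LJ| = √((5)² + (12)²) = √169 = 13
Perimeter = 15 + 14 + 13 = 42.

42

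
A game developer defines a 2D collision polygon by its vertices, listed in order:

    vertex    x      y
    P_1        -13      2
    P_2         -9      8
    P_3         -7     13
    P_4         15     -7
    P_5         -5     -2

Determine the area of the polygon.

197

Apply Gauss's area formula: 2A = Σ (x_i·y_{i+1} − x_{i+1}·y_i), indices taken mod 5.
Cross-terms: -86, -61, -146, -65, -36  ⇒  Σ = -394
Area = |Σ|/2 = 197.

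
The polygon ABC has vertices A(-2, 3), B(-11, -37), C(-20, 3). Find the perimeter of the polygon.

100

|AB| = √((-9)² + (-40)²) = √1681 = 41
|BC| = √((-9)² + (40)²) = √1681 = 41
|CA| = √((18)² + (0)²) = √324 = 18
Perimeter = 41 + 41 + 18 = 100.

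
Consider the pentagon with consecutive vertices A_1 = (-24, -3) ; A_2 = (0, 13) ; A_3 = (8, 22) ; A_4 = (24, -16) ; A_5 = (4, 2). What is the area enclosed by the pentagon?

Σ = (-312) + (-104) + (-656) + (112) + (36) = -924
Area = |Σ|/2 = 462.

462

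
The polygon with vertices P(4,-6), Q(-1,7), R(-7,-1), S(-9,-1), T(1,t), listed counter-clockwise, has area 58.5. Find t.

The doubled signed area Σ (x_i y_{i+1} − x_{i+1} y_i) is linear in t.
With t=0 it equals 65; the coefficient of t is -13 (from the two edges through T).
So -13·t + 65 = 2·58.5 = 117 ⇒ t = -4.

-4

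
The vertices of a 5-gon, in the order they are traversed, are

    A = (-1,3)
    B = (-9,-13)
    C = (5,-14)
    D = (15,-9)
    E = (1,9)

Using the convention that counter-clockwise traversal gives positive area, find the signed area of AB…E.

276

A→B: (-1)(-13) − (-9)(3) = 40
B→C: (-9)(-14) − (5)(-13) = 191
C→D: (5)(-9) − (15)(-14) = 165
D→E: (15)(9) − (1)(-9) = 144
E→A: (1)(3) − (-1)(9) = 12
Σ = 552
Signed area = Σ/2 = 276 (positive ⇒ counter-clockwise traversal).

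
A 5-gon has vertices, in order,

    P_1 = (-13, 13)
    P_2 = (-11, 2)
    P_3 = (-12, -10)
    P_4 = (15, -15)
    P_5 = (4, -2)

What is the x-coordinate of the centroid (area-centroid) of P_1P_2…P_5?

-652/273

Apply the shoelace formula. First the cross-terms c_i = x_i·y_{i+1} − x_{i+1}·y_i:
  117, 134, 330, 30, 26  ⇒  2A = 637, A = 318.5.
Then Σ (x_i + x_{i+1})·c_i = -4564, so x̄ = -4564 / (6·318.5) = -652/273.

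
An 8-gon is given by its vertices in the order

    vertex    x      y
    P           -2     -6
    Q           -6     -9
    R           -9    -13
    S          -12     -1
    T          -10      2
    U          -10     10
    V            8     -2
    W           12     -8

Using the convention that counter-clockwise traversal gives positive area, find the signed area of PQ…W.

Apply the shoelace (surveyor's) formula: 2A = Σ (x_i·y_{i+1} − x_{i+1}·y_i), indices taken mod 8.
Σ = (-18) + (-3) + (-147) + (-34) + (-80) + (-60) + (-40) + (-88) = -470
Signed area = Σ/2 = -235 (negative ⇒ clockwise traversal).

-235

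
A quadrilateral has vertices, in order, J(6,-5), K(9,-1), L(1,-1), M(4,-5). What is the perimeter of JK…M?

|JK| = √((3)² + (4)²) = √25 = 5
|KL| = √((-8)² + (0)²) = √64 = 8
|LM| = √((3)² + (-4)²) = √25 = 5
|MJ| = √((2)² + (0)²) = √4 = 2
Perimeter = 5 + 8 + 5 + 2 = 20.

20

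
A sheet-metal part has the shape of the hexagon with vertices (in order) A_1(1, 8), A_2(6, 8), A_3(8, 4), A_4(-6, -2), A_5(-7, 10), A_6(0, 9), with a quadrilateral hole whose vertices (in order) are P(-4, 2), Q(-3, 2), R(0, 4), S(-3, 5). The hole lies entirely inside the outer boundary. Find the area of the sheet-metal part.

103

Outer boundary:
Apply the shoelace formula: 2A = Σ (x_i·y_{i+1} − x_{i+1}·y_i), indices taken mod 6.
Cross-terms: -40, -40, 8, -74, -63, -9  ⇒  Σ = -218
Area = |Σ|/2 = 109.
Hole:
Apply Gauss's area formula: 2A = Σ (x_i·y_{i+1} − x_{i+1}·y_i), indices taken mod 4.
P→Q: (-4)(2) − (-3)(2) = -2
Q→R: (-3)(4) − (0)(2) = -12
R→S: (0)(5) − (-3)(4) = 12
S→P: (-3)(2) − (-4)(5) = 14
Σ = 12
Area = |Σ|/2 = 6.
Net area = 109 − 6 = 103.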